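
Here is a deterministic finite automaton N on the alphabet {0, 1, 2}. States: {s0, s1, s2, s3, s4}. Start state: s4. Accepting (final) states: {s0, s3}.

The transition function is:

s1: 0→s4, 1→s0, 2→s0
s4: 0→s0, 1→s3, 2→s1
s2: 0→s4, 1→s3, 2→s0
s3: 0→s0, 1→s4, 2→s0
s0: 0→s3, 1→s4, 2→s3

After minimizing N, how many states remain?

First remove the unreachable states {s2}; 4 states remain.
P0 = {s0,s3} | {s1,s4}.
Split {s1,s4} by δ(·,0) → {s1} and {s4}.
No further refinement is possible. Final partition (3 blocks): {s0,s3} | {s1} | {s4}.

3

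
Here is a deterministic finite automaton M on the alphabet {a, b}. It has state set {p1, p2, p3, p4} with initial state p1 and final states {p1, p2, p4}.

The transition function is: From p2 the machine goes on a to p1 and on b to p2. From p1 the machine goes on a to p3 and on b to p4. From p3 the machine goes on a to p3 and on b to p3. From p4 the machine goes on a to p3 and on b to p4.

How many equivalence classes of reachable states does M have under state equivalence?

Reachable states from the start: {p1,p3,p4}. Unreachable: {p2} — drop them.
Initial partition by acceptance: {p1,p4} | {p3}.
The partition is now stable with 2 blocks: {p1,p4} | {p3}.

2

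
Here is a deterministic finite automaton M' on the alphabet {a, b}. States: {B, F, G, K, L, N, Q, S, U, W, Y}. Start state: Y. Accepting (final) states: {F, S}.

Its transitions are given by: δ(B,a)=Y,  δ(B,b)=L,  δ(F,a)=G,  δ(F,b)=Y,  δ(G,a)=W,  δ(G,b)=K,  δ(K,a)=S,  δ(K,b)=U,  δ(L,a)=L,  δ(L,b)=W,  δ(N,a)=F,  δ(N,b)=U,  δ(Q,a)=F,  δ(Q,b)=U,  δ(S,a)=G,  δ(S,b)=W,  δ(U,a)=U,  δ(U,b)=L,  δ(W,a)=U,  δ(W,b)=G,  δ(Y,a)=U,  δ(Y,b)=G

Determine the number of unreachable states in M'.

4

BFS from Y reaches {G, K, L, S, U, W, Y}; the 4 state(s) B, F, N, Q are never visited.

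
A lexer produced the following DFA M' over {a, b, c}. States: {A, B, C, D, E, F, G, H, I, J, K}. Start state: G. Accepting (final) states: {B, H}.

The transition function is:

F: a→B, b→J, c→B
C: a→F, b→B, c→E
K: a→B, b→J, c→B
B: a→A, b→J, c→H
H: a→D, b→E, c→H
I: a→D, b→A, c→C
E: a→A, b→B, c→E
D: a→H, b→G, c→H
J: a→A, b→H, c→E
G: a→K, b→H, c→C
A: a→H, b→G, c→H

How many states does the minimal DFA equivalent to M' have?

States {I} cannot be reached from the start state, so discard them.
Start with accepting vs non-accepting: {B,H} | {A,C,D,E,F,G,J,K}.
Refine {A,C,D,E,F,G,J,K} on symbol a: members go to different blocks, giving {A,D,F,K} and {C,E,G,J}.
The partition is now stable with 3 blocks: {B,H} | {A,D,F,K} | {C,E,G,J}.

3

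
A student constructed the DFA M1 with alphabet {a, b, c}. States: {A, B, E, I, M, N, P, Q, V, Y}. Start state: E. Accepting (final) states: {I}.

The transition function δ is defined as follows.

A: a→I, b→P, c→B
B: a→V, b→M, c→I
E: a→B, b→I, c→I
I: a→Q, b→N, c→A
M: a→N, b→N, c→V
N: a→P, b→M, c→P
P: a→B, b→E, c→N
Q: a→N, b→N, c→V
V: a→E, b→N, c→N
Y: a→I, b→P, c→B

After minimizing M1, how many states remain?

8

First remove the unreachable states {Y}; 9 states remain.
Start with accepting vs non-accepting: {I} | {A,B,E,M,N,P,Q,V}.
On input a, block {A,B,E,M,N,P,Q,V} splits into {B,E,M,N,P,Q,V} and {A}.
On input b, block {B,E,M,N,P,Q,V} splits into {B,M,N,P,Q,V} and {E}.
Refine {B,M,N,P,Q,V} on symbol a: members go to different blocks, giving {B,M,N,P,Q} and {V}.
Refine {B,M,N,P,Q} on symbol a: members go to different blocks, giving {M,N,P,Q} and {B}.
Refine {M,N,P,Q} on symbol a: members go to different blocks, giving {M,N,Q} and {P}.
Refine {M,N,Q} on symbol a: members go to different blocks, giving {M,Q} and {N}.
No further refinement is possible. Final partition (8 blocks): {I} | {M,Q} | {A} | {E} | {V} | {B} | {P} | {N}.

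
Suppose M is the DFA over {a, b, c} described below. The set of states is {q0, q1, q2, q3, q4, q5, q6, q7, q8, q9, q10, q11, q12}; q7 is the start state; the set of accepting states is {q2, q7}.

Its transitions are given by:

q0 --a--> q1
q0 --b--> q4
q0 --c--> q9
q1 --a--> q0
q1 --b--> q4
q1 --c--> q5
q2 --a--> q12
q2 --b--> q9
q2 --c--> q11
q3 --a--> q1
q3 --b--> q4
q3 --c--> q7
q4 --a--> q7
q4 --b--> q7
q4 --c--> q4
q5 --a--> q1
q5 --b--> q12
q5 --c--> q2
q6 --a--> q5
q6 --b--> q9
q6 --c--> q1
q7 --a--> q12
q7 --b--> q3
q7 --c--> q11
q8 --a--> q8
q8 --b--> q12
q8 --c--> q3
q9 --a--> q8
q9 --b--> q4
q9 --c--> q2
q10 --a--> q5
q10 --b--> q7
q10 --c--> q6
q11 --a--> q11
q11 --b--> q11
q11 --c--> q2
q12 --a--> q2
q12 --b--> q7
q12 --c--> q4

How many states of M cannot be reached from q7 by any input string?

BFS from q7 reaches {q0, q1, q2, q3, q4, q5, q7, q8, q9, q11, q12}; the 2 state(s) q6, q10 are never visited.

2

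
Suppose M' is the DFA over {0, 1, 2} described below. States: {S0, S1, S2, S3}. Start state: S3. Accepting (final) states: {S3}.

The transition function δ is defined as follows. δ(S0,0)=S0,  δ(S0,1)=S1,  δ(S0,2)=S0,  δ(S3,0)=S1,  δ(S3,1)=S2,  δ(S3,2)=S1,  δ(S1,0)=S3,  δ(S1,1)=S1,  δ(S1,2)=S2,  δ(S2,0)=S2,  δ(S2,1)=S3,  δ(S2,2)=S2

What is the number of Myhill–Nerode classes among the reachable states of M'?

States {S0} cannot be reached from the start state, so discard them.
Start with accepting vs non-accepting: {S3} | {S1,S2}.
Refine {S1,S2} on symbol 0: members go to different blocks, giving {S1} and {S2}.
Stable partition: {S3} | {S1} | {S2} — 3 equivalence classes.

3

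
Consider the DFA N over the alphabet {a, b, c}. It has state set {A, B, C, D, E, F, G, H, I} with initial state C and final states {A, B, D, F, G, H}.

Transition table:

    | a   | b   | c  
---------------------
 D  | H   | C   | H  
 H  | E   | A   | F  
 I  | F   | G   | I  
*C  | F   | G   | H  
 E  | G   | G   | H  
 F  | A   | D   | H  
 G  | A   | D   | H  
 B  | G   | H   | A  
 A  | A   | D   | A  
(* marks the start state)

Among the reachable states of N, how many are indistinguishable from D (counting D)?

Reachable states from the start: {A,C,D,E,F,G,H}. Unreachable: {B,I} — drop them.
Start with accepting vs non-accepting: {A,D,F,G,H} | {C,E}.
On input a, block {A,D,F,G,H} splits into {A,D,F,G} and {H}.
On input a, block {A,D,F,G} splits into {A,F,G} and {D}.
On input c, block {A,F,G} splits into {F,G} and {A}.
The partition is now stable with 5 blocks: {F,G} | {C,E} | {H} | {D} | {A}.
State D belongs to the block {D}, which has 1 states.

1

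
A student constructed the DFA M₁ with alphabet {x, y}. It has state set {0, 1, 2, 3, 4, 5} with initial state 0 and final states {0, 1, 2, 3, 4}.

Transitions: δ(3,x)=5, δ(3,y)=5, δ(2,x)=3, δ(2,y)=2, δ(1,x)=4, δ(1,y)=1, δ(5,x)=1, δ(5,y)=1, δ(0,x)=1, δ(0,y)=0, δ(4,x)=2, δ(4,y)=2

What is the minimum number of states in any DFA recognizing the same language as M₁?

6

Every state is reachable, so we keep all 6.
Start with accepting vs non-accepting: {0,1,2,3,4} | {5}.
Refine {0,1,2,3,4} on symbol x: members go to different blocks, giving {0,1,2,4} and {3}.
Refine {0,1,2,4} on symbol x: members go to different blocks, giving {0,1,4} and {2}.
Refine {0,1,4} on symbol x: members go to different blocks, giving {0,1} and {4}.
Refine {0,1} on symbol x: members go to different blocks, giving {0} and {1}.
The partition is now stable with 6 blocks: {0} | {5} | {3} | {2} | {4} | {1}.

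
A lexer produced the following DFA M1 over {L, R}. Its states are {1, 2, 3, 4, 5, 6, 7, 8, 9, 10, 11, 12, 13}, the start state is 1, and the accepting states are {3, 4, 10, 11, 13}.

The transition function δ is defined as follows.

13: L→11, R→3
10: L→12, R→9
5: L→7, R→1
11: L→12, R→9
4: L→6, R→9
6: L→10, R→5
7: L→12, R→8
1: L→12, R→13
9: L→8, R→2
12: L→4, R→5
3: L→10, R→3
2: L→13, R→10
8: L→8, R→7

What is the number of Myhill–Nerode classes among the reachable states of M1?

All states are reachable from the start state.
P0 = {3,4,10,11,13} | {1,2,5,6,7,8,9,12}.
On input L, block {3,4,10,11,13} splits into {4,10,11} and {3,13}.
Split {1,2,5,6,7,8,9,12} by δ(·,L) → {1,5,7,8,9} and {6,12} and {2}.
On input L, block {1,5,7,8,9} splits into {5,8,9} and {1,7}.
On input L, block {5,8,9} splits into {8,9} and {5}.
Refine {8,9} on symbol R: members go to different blocks, giving {8} and {9}.
Split {1,7} by δ(·,R) → {1} and {7}.
No further refinement is possible. Final partition (9 blocks): {4,10,11} | {8} | {3,13} | {6,12} | {2} | {1} | {5} | {9} | {7}.

9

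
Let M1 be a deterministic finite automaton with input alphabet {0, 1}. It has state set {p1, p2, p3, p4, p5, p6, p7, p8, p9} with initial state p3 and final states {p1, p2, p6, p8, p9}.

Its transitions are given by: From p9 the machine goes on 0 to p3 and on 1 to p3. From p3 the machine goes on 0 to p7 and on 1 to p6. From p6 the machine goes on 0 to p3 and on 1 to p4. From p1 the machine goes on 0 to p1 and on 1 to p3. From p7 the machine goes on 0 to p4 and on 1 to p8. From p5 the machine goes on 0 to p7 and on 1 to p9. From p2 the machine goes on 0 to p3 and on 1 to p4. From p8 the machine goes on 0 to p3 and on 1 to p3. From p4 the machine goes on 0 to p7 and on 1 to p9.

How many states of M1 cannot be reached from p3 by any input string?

BFS from p3 reaches {p3, p4, p6, p7, p8, p9}; the 3 state(s) p1, p2, p5 are never visited.

3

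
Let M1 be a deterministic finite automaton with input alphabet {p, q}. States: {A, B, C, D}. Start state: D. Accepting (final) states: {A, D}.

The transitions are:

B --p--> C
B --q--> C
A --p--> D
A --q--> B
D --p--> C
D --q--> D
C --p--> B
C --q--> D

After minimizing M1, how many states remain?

3

Reachable states from the start: {B,C,D}. Unreachable: {A} — drop them.
P0 = {D} | {B,C}.
On input q, block {B,C} splits into {B} and {C}.
Stable partition: {D} | {B} | {C} — 3 equivalence classes.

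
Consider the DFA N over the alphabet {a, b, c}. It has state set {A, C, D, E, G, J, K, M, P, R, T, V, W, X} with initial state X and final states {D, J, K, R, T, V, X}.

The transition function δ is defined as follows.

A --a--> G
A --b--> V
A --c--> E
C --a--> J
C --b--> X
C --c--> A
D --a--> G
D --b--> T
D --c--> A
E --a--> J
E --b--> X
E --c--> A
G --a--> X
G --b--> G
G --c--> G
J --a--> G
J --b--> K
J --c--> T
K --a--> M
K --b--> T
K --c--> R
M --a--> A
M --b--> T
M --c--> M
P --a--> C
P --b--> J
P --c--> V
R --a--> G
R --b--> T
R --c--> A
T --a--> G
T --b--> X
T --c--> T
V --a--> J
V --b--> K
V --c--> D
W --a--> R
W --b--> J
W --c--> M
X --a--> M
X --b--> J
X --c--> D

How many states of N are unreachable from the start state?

3

Starting at X and following transitions, the reachable set is {A, D, E, G, J, K, M, R, T, V, X}. That leaves C, P, W unreachable — 3 in total.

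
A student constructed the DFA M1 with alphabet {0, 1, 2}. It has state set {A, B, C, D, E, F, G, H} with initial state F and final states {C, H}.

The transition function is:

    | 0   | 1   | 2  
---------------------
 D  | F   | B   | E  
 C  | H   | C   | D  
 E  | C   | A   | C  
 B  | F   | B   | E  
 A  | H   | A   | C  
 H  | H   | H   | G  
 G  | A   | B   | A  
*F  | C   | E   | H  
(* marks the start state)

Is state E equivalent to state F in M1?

Initial partition by acceptance: {C,H} | {A,B,D,E,F,G}.
On input 0, block {A,B,D,E,F,G} splits into {A,E,F} and {B,D,G}.
Stable partition: {C,H} | {A,E,F} | {B,D,G} — 3 equivalence classes.
E and F lie in the same block of the stable partition, so they are equivalent — no string distinguishes them.

Yes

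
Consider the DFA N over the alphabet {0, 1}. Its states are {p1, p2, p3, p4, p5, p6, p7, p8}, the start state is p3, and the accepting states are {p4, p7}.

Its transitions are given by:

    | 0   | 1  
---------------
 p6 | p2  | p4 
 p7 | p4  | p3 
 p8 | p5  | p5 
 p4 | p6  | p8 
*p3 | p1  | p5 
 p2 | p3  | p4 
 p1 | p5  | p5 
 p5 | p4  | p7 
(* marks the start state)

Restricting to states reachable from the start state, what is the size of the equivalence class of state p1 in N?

2

Every state is reachable, so we keep all 8.
Start with accepting vs non-accepting: {p4,p7} | {p1,p2,p3,p5,p6,p8}.
Split {p4,p7} by δ(·,0) → {p4} and {p7}.
Refine {p1,p2,p3,p5,p6,p8} on symbol 0: members go to different blocks, giving {p1,p2,p3,p6,p8} and {p5}.
Refine {p1,p2,p3,p6,p8} on symbol 0: members go to different blocks, giving {p2,p3,p6} and {p1,p8}.
On input 0, block {p2,p3,p6} splits into {p2,p6} and {p3}.
Split {p2,p6} by δ(·,0) → {p2} and {p6}.
No further refinement is possible. Final partition (7 blocks): {p4} | {p2} | {p7} | {p5} | {p1,p8} | {p3} | {p6}.
The equivalence class containing p1 is {p1,p8}, of size 2.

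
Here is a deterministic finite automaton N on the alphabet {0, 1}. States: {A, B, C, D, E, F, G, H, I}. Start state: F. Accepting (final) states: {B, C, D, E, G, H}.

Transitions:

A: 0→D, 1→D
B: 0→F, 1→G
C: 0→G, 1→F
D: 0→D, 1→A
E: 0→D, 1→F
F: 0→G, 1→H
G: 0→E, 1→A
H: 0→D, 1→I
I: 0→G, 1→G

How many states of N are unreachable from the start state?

Starting at F and following transitions, the reachable set is {A, D, E, F, G, H, I}. That leaves B, C unreachable — 2 in total.

2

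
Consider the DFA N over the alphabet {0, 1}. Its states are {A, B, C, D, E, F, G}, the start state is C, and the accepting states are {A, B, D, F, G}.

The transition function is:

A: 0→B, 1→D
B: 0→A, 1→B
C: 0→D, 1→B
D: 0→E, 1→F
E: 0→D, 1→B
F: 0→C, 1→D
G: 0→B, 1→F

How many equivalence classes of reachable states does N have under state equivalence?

4

States {G} cannot be reached from the start state, so discard them.
Initial partition by acceptance: {A,B,D,F} | {C,E}.
On input 0, block {A,B,D,F} splits into {A,B} and {D,F}.
Refine {A,B} on symbol 1: members go to different blocks, giving {A} and {B}.
The partition is now stable with 4 blocks: {A} | {C,E} | {D,F} | {B}.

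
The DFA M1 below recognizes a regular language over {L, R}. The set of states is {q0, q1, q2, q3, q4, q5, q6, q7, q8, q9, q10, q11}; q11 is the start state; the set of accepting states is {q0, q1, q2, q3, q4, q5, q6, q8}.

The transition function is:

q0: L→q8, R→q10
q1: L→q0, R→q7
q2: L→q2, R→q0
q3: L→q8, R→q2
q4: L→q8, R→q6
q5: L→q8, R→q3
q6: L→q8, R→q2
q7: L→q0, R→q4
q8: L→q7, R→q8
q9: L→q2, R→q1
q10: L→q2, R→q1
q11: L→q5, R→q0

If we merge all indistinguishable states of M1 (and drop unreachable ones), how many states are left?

9

First remove the unreachable states {q9}; 11 states remain.
P0 = {q0,q1,q2,q3,q4,q5,q6,q8} | {q7,q10,q11}.
Refine {q0,q1,q2,q3,q4,q5,q6,q8} on symbol L: members go to different blocks, giving {q0,q1,q2,q3,q4,q5,q6} and {q8}.
Split {q0,q1,q2,q3,q4,q5,q6} by δ(·,L) → {q0,q3,q4,q5,q6} and {q1,q2}.
Split {q0,q3,q4,q5,q6} by δ(·,R) → {q3,q6} and {q4,q5} and {q0}.
On input L, block {q7,q10,q11} splits into {q7} and {q10} and {q11}.
Refine {q1,q2} on symbol L: members go to different blocks, giving {q1} and {q2}.
Stable partition: {q3,q6} | {q7} | {q8} | {q1} | {q4,q5} | {q0} | {q10} | {q11} | {q2} — 9 equivalence classes.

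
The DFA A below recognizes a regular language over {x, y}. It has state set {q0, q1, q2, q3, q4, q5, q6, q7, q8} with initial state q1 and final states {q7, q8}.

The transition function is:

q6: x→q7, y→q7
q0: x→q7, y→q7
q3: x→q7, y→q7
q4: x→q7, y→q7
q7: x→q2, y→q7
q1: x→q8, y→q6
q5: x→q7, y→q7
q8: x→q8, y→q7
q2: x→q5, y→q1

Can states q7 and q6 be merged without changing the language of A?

No

States {q0,q3,q4} cannot be reached from the start state, so discard them.
P0 = {q7,q8} | {q1,q2,q5,q6}.
Refine {q7,q8} on symbol x: members go to different blocks, giving {q7} and {q8}.
Refine {q1,q2,q5,q6} on symbol x: members go to different blocks, giving {q5,q6} and {q1} and {q2}.
The partition is now stable with 5 blocks: {q7} | {q5,q6} | {q8} | {q1} | {q2}.
q7 and q6 end up in different blocks, so they are distinguishable. For instance, the string 'ε' is accepted from only q7.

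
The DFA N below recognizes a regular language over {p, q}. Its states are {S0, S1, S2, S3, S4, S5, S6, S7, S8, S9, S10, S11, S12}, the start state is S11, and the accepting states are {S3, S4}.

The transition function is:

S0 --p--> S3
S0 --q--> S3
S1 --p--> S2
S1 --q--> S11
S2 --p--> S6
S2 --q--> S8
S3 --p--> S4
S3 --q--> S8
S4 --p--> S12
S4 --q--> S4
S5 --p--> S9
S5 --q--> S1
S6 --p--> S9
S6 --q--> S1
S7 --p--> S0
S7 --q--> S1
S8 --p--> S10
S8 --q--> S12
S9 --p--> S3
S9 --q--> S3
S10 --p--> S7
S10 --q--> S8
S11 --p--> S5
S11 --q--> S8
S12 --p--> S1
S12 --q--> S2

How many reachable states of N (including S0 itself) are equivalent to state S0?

P0 = {S3,S4} | {S0,S1,S2,S5,S6,S7,S8,S9,S10,S11,S12}.
Split {S3,S4} by δ(·,p) → {S3} and {S4}.
On input p, block {S0,S1,S2,S5,S6,S7,S8,S9,S10,S11,S12} splits into {S1,S2,S5,S6,S7,S8,S10,S11,S12} and {S0,S9}.
Split {S1,S2,S5,S6,S7,S8,S10,S11,S12} by δ(·,p) → {S1,S2,S8,S10,S11,S12} and {S5,S6,S7}.
On input p, block {S1,S2,S8,S10,S11,S12} splits into {S1,S8,S12} and {S2,S10,S11}.
Refine {S1,S8,S12} on symbol p: members go to different blocks, giving {S1,S8} and {S12}.
Split {S1,S8} by δ(·,q) → {S1} and {S8}.
Stable partition: {S3} | {S1} | {S4} | {S0,S9} | {S5,S6,S7} | {S2,S10,S11} | {S12} | {S8} — 8 equivalence classes.
State S0 belongs to the block {S0,S9}, which has 2 states.

2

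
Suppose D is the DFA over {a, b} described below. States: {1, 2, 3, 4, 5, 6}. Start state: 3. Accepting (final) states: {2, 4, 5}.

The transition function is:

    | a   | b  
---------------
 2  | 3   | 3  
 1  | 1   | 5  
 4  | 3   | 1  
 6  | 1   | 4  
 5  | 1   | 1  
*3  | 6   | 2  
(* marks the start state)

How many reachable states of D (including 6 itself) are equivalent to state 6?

3

Every state is reachable, so we keep all 6.
P0 = {2,4,5} | {1,3,6}.
Stable partition: {2,4,5} | {1,3,6} — 2 equivalence classes.
The equivalence class containing 6 is {1,3,6}, of size 3.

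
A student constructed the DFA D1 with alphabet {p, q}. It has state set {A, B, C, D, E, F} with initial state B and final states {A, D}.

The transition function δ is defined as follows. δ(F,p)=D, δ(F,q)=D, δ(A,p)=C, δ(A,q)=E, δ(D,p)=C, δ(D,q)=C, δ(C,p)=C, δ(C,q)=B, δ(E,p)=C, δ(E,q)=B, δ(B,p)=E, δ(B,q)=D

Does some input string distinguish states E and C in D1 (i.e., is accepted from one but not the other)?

States {A,F} cannot be reached from the start state, so discard them.
Initial partition by acceptance: {D} | {B,C,E}.
Split {B,C,E} by δ(·,q) → {C,E} and {B}.
No further refinement is possible. Final partition (3 blocks): {D} | {C,E} | {B}.
E and C lie in the same block of the stable partition, so they are equivalent — no string distinguishes them.

No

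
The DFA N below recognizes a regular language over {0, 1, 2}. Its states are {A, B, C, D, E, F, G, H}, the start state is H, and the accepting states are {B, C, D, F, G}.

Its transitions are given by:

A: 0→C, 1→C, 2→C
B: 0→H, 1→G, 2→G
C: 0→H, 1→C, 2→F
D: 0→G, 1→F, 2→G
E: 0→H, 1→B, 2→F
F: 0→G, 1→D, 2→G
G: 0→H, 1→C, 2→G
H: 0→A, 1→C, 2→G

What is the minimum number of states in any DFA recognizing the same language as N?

States {B,E} cannot be reached from the start state, so discard them.
P0 = {C,D,F,G} | {A,H}.
Split {C,D,F,G} by δ(·,0) → {C,G} and {D,F}.
On input 2, block {C,G} splits into {C} and {G}.
Split {A,H} by δ(·,0) → {A} and {H}.
No further refinement is possible. Final partition (5 blocks): {C} | {A} | {D,F} | {G} | {H}.

5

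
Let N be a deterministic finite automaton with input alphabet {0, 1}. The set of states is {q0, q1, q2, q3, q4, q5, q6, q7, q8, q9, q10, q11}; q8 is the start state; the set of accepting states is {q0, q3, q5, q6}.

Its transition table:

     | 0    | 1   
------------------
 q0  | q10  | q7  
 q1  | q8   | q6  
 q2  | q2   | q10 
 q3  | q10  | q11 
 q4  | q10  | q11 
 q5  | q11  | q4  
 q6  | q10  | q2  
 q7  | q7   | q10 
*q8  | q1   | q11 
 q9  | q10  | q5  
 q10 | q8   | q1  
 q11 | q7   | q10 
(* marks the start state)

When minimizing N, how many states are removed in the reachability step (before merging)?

5

No path from q8 leads to q0, q3, q4, q5, q9; the other 7 states are all reachable.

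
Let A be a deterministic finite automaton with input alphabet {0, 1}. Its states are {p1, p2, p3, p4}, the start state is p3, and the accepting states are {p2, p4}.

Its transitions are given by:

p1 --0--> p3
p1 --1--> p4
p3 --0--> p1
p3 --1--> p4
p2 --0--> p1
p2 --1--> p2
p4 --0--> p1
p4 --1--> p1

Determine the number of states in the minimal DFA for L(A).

States {p2} cannot be reached from the start state, so discard them.
Initial partition by acceptance: {p4} | {p1,p3}.
No further refinement is possible. Final partition (2 blocks): {p4} | {p1,p3}.

2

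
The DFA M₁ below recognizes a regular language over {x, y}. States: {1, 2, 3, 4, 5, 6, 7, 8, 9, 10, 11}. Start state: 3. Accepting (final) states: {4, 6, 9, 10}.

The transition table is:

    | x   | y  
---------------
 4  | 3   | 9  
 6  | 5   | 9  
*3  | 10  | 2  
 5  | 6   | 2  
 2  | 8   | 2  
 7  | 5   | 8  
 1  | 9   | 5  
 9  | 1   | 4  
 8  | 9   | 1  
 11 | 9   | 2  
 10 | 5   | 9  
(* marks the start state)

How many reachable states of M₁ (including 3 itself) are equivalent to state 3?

Reachable states from the start: {1,2,3,4,5,6,8,9,10}. Unreachable: {7,11} — drop them.
Start with accepting vs non-accepting: {4,6,9,10} | {1,2,3,5,8}.
On input x, block {1,2,3,5,8} splits into {1,3,5,8} and {2}.
Split {1,3,5,8} by δ(·,y) → {1,8} and {3,5}.
Refine {4,6,9,10} on symbol x: members go to different blocks, giving {4,6,10} and {9}.
On input y, block {1,8} splits into {1} and {8}.
No further refinement is possible. Final partition (6 blocks): {4,6,10} | {1} | {2} | {3,5} | {9} | {8}.
State 3 belongs to the block {3,5}, which has 2 states.

2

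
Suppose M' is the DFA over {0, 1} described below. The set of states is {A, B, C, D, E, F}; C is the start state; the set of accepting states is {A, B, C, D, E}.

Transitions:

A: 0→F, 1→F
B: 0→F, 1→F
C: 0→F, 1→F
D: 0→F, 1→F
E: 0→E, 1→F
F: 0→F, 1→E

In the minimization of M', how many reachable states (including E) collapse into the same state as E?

1

States {A,B,D} cannot be reached from the start state, so discard them.
P0 = {C,E} | {F}.
On input 0, block {C,E} splits into {C} and {E}.
The partition is now stable with 3 blocks: {C} | {F} | {E}.
The equivalence class containing E is {E}, of size 1.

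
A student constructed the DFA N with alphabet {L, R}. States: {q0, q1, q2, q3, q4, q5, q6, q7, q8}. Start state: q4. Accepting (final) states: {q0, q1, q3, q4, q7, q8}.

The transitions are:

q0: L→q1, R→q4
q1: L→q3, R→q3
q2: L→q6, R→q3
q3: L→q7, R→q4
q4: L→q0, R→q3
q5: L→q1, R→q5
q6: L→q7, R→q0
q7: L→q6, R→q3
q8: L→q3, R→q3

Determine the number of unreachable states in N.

BFS from q4 reaches {q0, q1, q3, q4, q6, q7}; the 3 state(s) q2, q5, q8 are never visited.

3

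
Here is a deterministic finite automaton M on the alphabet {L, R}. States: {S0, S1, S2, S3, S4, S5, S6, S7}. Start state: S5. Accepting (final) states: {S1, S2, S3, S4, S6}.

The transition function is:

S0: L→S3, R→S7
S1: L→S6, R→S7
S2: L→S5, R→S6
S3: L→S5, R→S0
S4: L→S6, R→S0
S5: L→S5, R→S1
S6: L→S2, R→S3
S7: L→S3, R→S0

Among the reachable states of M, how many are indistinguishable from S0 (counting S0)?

2

States {S4} cannot be reached from the start state, so discard them.
Start with accepting vs non-accepting: {S1,S2,S3,S6} | {S0,S5,S7}.
Refine {S1,S2,S3,S6} on symbol L: members go to different blocks, giving {S1,S6} and {S2,S3}.
On input L, block {S1,S6} splits into {S1} and {S6}.
Split {S0,S5,S7} by δ(·,L) → {S0,S7} and {S5}.
Split {S2,S3} by δ(·,R) → {S2} and {S3}.
No further refinement is possible. Final partition (6 blocks): {S1} | {S0,S7} | {S2} | {S6} | {S5} | {S3}.
The equivalence class containing S0 is {S0,S7}, of size 2.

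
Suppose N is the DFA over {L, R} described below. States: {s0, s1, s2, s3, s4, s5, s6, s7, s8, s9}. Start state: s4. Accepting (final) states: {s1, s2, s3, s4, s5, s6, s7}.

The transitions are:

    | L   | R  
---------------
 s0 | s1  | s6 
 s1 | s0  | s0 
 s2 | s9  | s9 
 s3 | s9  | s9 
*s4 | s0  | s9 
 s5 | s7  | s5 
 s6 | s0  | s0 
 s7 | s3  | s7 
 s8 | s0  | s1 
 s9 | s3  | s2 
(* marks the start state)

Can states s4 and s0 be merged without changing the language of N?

No

States {s5,s7,s8} cannot be reached from the start state, so discard them.
P0 = {s1,s2,s3,s4,s6} | {s0,s9}.
The partition is now stable with 2 blocks: {s1,s2,s3,s4,s6} | {s0,s9}.
s4 and s0 end up in different blocks, so they are distinguishable. For instance, the string 'ε' is accepted from only s4.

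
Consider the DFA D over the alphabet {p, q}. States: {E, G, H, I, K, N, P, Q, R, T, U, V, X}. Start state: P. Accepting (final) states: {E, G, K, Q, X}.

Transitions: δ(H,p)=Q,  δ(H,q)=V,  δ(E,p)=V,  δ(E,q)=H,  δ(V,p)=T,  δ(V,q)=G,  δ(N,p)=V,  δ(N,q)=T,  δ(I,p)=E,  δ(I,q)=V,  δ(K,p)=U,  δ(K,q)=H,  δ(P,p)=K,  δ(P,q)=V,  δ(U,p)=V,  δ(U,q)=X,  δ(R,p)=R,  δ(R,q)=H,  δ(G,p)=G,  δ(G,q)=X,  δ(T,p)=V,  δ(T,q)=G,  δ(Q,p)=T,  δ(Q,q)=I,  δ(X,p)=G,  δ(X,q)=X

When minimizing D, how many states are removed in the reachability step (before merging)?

2

No path from P leads to N, R; the other 11 states are all reachable.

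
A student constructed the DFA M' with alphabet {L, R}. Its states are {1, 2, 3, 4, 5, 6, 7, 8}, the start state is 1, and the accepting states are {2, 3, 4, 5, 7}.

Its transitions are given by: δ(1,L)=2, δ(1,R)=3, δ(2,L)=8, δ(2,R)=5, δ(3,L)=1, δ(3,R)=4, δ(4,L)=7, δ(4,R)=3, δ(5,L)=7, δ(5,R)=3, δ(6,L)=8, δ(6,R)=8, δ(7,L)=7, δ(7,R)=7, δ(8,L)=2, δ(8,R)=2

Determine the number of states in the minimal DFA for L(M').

4

Reachable states from the start: {1,2,3,4,5,7,8}. Unreachable: {6} — drop them.
Start with accepting vs non-accepting: {2,3,4,5,7} | {1,8}.
On input L, block {2,3,4,5,7} splits into {4,5,7} and {2,3}.
On input R, block {4,5,7} splits into {4,5} and {7}.
The partition is now stable with 4 blocks: {4,5} | {1,8} | {2,3} | {7}.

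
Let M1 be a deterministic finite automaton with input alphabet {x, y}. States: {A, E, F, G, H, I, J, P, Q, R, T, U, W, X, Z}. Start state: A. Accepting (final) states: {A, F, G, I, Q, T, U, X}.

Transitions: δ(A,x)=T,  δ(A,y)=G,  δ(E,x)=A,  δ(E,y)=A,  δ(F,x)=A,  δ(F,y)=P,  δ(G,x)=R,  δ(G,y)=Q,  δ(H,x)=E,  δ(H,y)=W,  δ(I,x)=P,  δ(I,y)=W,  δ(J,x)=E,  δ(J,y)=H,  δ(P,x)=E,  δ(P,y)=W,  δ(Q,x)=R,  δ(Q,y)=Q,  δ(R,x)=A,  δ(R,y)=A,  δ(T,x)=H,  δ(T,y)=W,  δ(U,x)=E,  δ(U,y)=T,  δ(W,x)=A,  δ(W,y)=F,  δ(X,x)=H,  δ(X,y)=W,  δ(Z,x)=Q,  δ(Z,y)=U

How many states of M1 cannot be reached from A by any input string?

5

BFS from A reaches {A, E, F, G, H, P, Q, R, T, W}; the 5 state(s) I, J, U, X, Z are never visited.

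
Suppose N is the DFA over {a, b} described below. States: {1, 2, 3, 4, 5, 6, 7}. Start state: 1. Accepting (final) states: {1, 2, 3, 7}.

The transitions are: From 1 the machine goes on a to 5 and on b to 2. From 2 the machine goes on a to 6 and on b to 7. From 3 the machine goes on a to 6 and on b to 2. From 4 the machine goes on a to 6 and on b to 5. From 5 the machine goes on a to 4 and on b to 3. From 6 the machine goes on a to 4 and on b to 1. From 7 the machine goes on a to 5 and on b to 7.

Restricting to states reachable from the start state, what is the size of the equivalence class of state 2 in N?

4

Every state is reachable, so we keep all 7.
Initial partition by acceptance: {1,2,3,7} | {4,5,6}.
Split {4,5,6} by δ(·,b) → {5,6} and {4}.
The partition is now stable with 3 blocks: {1,2,3,7} | {5,6} | {4}.
The equivalence class containing 2 is {1,2,3,7}, of size 4.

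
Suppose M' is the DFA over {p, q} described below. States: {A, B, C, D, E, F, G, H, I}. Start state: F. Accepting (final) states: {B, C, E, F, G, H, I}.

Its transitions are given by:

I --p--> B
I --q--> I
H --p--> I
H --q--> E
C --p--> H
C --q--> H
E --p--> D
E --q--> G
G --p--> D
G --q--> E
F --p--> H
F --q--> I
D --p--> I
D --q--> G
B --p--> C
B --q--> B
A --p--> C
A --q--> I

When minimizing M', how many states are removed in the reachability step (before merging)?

1

Starting at F and following transitions, the reachable set is {B, C, D, E, F, G, H, I}. That leaves A unreachable — 1 in total.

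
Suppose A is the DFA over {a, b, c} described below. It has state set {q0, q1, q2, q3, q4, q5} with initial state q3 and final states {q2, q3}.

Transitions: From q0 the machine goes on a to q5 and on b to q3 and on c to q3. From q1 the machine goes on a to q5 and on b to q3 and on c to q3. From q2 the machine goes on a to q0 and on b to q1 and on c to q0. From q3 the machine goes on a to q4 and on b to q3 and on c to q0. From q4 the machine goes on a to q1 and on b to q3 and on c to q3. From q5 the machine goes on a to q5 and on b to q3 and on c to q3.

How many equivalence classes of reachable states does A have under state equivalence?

2

Reachable states from the start: {q0,q1,q3,q4,q5}. Unreachable: {q2} — drop them.
P0 = {q3} | {q0,q1,q4,q5}.
The partition is now stable with 2 blocks: {q3} | {q0,q1,q4,q5}.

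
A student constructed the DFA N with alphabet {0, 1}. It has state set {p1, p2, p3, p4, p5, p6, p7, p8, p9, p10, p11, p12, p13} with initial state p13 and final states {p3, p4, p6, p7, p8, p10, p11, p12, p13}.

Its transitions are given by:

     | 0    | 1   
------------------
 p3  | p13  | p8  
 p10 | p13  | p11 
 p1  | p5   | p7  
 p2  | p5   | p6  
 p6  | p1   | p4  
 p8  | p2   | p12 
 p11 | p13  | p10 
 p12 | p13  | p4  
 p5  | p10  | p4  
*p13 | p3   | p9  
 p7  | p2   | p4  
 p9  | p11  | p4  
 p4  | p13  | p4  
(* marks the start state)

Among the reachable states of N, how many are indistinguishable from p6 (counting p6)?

Every state is reachable, so we keep all 13.
Initial partition by acceptance: {p3,p4,p6,p7,p8,p10,p11,p12,p13} | {p1,p2,p5,p9}.
Refine {p3,p4,p6,p7,p8,p10,p11,p12,p13} on symbol 0: members go to different blocks, giving {p3,p4,p10,p11,p12,p13} and {p6,p7,p8}.
Split {p3,p4,p10,p11,p12,p13} by δ(·,1) → {p4,p10,p11,p12} and {p3} and {p13}.
Refine {p1,p2,p5,p9} on symbol 0: members go to different blocks, giving {p1,p2} and {p5,p9}.
No further refinement is possible. Final partition (6 blocks): {p4,p10,p11,p12} | {p1,p2} | {p6,p7,p8} | {p3} | {p13} | {p5,p9}.
State p6 belongs to the block {p6,p7,p8}, which has 3 states.

3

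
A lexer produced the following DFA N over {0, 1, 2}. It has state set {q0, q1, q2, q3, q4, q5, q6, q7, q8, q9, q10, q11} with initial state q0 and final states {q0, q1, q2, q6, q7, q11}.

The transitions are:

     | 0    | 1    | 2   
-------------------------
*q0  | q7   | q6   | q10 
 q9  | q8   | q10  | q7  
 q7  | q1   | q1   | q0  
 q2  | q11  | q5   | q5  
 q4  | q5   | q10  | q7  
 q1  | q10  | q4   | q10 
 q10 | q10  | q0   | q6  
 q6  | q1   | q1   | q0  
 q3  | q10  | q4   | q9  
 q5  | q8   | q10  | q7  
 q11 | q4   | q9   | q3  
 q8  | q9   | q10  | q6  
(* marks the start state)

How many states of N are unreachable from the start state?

3

Starting at q0 and following transitions, the reachable set is {q0, q1, q4, q5, q6, q7, q8, q9, q10}. That leaves q2, q3, q11 unreachable — 3 in total.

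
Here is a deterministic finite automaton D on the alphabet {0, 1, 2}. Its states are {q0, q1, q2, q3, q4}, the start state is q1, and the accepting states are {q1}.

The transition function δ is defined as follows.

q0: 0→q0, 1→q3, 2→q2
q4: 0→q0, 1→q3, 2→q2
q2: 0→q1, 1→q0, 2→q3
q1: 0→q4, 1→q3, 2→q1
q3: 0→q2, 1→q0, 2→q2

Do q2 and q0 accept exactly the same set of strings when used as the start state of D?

Initial partition by acceptance: {q1} | {q0,q2,q3,q4}.
Refine {q0,q2,q3,q4} on symbol 0: members go to different blocks, giving {q0,q3,q4} and {q2}.
Split {q0,q3,q4} by δ(·,0) → {q0,q4} and {q3}.
No further refinement is possible. Final partition (4 blocks): {q1} | {q0,q4} | {q2} | {q3}.
q2 and q0 end up in different blocks, so they are distinguishable. For instance, the string '0' is accepted from only q2.

No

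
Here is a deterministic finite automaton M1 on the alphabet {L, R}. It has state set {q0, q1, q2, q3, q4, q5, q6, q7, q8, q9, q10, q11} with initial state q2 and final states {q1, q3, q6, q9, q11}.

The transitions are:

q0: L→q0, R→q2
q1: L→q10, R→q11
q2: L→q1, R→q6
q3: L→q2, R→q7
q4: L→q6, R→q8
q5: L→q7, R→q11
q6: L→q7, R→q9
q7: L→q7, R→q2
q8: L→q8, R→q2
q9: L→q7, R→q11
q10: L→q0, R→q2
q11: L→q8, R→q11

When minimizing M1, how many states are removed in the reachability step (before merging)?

Starting at q2 and following transitions, the reachable set is {q0, q1, q2, q6, q7, q8, q9, q10, q11}. That leaves q3, q4, q5 unreachable — 3 in total.

3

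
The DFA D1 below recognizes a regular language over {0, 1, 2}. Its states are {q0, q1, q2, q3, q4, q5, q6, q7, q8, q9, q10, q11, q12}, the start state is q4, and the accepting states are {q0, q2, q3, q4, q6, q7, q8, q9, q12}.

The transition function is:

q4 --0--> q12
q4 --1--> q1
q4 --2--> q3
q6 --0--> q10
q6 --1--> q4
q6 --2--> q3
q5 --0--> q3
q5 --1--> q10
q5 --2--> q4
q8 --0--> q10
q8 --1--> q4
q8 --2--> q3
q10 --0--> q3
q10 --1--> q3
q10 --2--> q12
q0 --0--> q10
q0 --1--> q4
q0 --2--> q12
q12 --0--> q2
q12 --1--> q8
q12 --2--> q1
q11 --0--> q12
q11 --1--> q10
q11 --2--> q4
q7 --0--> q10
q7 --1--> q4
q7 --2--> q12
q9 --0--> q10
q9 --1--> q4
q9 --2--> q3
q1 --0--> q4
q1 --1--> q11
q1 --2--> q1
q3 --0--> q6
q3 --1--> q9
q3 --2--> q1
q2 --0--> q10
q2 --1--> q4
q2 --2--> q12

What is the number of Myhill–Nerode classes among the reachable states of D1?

States {q0,q5,q7} cannot be reached from the start state, so discard them.
Initial partition by acceptance: {q2,q3,q4,q6,q8,q9,q12} | {q1,q10,q11}.
Refine {q2,q3,q4,q6,q8,q9,q12} on symbol 0: members go to different blocks, giving {q2,q6,q8,q9} and {q3,q4,q12}.
Split {q1,q10,q11} by δ(·,1) → {q1,q11} and {q10}.
Refine {q1,q11} on symbol 1: members go to different blocks, giving {q1} and {q11}.
On input 0, block {q3,q4,q12} splits into {q3,q12} and {q4}.
The partition is now stable with 6 blocks: {q2,q6,q8,q9} | {q1} | {q3,q12} | {q10} | {q11} | {q4}.

6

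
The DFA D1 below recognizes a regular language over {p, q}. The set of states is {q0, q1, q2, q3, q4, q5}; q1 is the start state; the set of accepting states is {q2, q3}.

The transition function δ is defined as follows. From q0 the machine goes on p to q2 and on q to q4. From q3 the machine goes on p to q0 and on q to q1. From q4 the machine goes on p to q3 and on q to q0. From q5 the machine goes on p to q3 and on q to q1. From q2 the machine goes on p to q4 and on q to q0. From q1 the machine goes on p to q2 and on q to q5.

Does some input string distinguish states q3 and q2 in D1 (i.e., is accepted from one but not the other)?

Every state is reachable, so we keep all 6.
P0 = {q2,q3} | {q0,q1,q4,q5}.
The partition is now stable with 2 blocks: {q2,q3} | {q0,q1,q4,q5}.
q3 and q2 lie in the same block of the stable partition, so they are equivalent — no string distinguishes them.

No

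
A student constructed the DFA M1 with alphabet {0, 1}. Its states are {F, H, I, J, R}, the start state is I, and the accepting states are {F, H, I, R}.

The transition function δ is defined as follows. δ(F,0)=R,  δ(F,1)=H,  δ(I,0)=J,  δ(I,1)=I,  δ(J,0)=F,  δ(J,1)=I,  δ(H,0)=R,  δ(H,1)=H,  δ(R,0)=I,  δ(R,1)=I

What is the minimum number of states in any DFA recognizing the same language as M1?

4

All states are reachable from the start state.
P0 = {F,H,I,R} | {J}.
On input 0, block {F,H,I,R} splits into {F,H,R} and {I}.
Split {F,H,R} by δ(·,0) → {F,H} and {R}.
The partition is now stable with 4 blocks: {F,H} | {J} | {I} | {R}.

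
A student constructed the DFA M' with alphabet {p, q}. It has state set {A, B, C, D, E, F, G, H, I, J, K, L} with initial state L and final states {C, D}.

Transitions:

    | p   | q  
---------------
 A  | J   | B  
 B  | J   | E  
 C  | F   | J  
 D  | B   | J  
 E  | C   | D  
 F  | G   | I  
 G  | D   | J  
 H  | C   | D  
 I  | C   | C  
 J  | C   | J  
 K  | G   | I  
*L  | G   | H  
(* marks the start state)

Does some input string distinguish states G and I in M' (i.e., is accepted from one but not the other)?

Yes

Reachable states from the start: {B,C,D,E,F,G,H,I,J,L}. Unreachable: {A,K} — drop them.
P0 = {C,D} | {B,E,F,G,H,I,J,L}.
Split {B,E,F,G,H,I,J,L} by δ(·,p) → {E,G,H,I,J} and {B,F,L}.
On input q, block {E,G,H,I,J} splits into {E,H,I} and {G,J}.
Stable partition: {C,D} | {E,H,I} | {B,F,L} | {G,J} — 4 equivalence classes.
G and I end up in different blocks, so they are distinguishable. For instance, the string 'q' is accepted from only I.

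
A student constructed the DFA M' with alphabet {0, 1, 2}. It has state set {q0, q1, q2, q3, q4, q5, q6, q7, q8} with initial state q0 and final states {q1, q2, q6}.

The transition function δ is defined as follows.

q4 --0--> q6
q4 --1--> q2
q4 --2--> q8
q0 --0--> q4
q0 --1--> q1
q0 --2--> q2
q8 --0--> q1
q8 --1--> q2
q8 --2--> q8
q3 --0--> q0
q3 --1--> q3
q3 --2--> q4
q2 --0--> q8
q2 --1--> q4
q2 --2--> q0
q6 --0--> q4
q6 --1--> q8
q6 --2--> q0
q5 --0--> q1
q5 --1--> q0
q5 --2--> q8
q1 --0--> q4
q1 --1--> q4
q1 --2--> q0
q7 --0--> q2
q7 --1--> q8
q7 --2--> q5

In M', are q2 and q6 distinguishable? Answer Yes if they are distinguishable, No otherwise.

No

First remove the unreachable states {q3,q5,q7}; 6 states remain.
P0 = {q1,q2,q6} | {q0,q4,q8}.
On input 0, block {q0,q4,q8} splits into {q4,q8} and {q0}.
The partition is now stable with 3 blocks: {q1,q2,q6} | {q4,q8} | {q0}.
q2 and q6 lie in the same block of the stable partition, so they are equivalent — no string distinguishes them.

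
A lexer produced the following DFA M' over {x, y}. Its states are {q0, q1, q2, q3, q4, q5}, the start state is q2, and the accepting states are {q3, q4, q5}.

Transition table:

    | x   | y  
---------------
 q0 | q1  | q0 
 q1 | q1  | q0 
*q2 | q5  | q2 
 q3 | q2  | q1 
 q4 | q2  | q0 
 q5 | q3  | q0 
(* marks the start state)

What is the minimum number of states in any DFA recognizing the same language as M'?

States {q4} cannot be reached from the start state, so discard them.
Start with accepting vs non-accepting: {q3,q5} | {q0,q1,q2}.
Split {q3,q5} by δ(·,x) → {q3} and {q5}.
On input x, block {q0,q1,q2} splits into {q0,q1} and {q2}.
The partition is now stable with 4 blocks: {q3} | {q0,q1} | {q5} | {q2}.

4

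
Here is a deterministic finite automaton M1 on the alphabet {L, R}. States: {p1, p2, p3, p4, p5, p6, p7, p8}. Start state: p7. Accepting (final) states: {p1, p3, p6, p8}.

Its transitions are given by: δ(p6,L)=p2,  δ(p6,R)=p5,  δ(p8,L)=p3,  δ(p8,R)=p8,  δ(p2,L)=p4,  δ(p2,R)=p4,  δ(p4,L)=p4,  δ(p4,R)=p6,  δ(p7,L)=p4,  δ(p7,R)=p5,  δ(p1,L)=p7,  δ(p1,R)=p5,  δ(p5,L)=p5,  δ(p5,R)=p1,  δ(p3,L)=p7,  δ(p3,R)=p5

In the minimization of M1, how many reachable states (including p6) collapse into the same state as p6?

States {p3,p8} cannot be reached from the start state, so discard them.
Initial partition by acceptance: {p1,p6} | {p2,p4,p5,p7}.
On input R, block {p2,p4,p5,p7} splits into {p2,p7} and {p4,p5}.
No further refinement is possible. Final partition (3 blocks): {p1,p6} | {p2,p7} | {p4,p5}.
State p6 belongs to the block {p1,p6}, which has 2 states.

2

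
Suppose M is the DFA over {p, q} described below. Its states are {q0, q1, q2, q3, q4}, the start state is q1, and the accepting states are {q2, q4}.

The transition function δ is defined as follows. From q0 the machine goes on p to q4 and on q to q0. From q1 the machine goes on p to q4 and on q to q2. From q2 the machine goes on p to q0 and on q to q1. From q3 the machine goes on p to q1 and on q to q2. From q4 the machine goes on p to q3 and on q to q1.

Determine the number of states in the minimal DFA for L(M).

5

Every state is reachable, so we keep all 5.
P0 = {q2,q4} | {q0,q1,q3}.
Split {q0,q1,q3} by δ(·,p) → {q0,q1} and {q3}.
Refine {q2,q4} on symbol p: members go to different blocks, giving {q2} and {q4}.
Split {q0,q1} by δ(·,q) → {q0} and {q1}.
The partition is now stable with 5 blocks: {q2} | {q0} | {q3} | {q4} | {q1}.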